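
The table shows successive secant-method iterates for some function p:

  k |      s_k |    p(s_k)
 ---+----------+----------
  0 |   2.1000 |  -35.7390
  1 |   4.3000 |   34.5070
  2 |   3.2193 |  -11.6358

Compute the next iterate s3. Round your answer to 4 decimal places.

3.4918

s3 = 3.2193 − (-11.6358)·(3.2193 − 4.3000) / (-11.6358 − 34.5070)
   = 3.2193 − (12.574809)/(-46.142800) = 3.491819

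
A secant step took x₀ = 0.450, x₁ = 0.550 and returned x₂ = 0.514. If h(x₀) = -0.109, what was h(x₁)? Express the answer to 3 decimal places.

The secant line through (0.450, -0.109) and (0.550, h(x₁)) crosses zero at x₂ = 0.514.
So (0.450, -0.109), (0.550, h(x₁)), (0.514, 0) are collinear:
h(x₁) = -0.109 · (0.550 − 0.514) / (0.450 − 0.514) = -0.109 · (0.03600)/(-0.06400) = 0.06131

0.061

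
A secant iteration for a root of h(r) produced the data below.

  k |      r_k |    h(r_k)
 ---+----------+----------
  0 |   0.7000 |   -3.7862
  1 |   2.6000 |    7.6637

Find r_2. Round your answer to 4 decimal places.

r_2 = 2.6000 − 7.6637·(2.6000 − 0.7000) / (7.6637 − (-3.7862))
   = 2.6000 − (14.561030)/(11.449900) = 1.328283

1.3283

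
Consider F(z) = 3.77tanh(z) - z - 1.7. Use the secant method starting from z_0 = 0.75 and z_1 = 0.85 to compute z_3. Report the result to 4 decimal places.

0.7967

F(0.75) = -0.055488, F(0.85) = 0.055332
z_2 = 0.850000 − 0.055332·(0.850000 − 0.750000) / (0.055332 − (-0.055488)) = 0.850000 − (0.005533)/(0.110820) = 0.800071
F(0.800071) = 0.003497
z_3 = 0.800071 − 0.003497·(0.800071 − 0.850000) / (0.003497 − 0.055332) = 0.800071 − (-0.000175)/(-0.051835) = 0.796702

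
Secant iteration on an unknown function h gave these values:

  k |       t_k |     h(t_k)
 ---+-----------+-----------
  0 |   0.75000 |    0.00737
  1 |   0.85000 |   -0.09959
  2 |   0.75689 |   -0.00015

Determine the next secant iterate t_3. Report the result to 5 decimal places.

t_3 = 0.75689 − (-0.00015)·(0.75689 − 0.85000) / (-0.00015 − (-0.09959))
   = 0.75689 − (0.0000140)/(0.0994400) = 0.7567495

0.75675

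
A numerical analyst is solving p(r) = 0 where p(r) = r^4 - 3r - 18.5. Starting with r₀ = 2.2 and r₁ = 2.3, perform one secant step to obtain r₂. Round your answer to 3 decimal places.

p(2.2) = -1.67440, p(2.3) = 2.58410
r₂ = 2.30000 − 2.58410·(2.30000 − 2.20000) / (2.58410 − (-1.67440)) = 2.30000 − (0.25841)/(4.25850) = 2.23932

2.239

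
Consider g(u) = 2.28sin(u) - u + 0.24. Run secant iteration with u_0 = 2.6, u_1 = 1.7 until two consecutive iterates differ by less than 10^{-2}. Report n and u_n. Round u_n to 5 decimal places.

n = 5, u_n = 2.14916

g(2.6) = -1.1846569, g(1.7) = 0.8009958
u_2 = 1.7000000 − 0.8009958·(-0.9000000)/(1.9856526) = 2.0630525;  |Δ| = 0.3630525
g(2.0630525) = 0.1862403
u_3 = 2.0630525 − 0.1862403·(0.3630525)/(-0.6147554) = 2.1730394;  |Δ| = 0.1099869
g(2.1730394) = -0.0541666
u_4 = 2.1730394 − (-0.0541666)·(0.1099869)/(-0.2404069) = 2.1482580;  |Δ| = 0.0247814
g(2.1482580) = 0.0020423
u_5 = 2.1482580 − 0.0020423·(-0.0247814)/(0.0562089) = 2.1491584;  |Δ| = 0.0009004
|u_5 − u_4| = 0.0009004 < 10^{-2}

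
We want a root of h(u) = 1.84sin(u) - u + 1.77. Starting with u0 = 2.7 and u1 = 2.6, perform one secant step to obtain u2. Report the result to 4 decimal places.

h(2.7) = -0.143621, h(2.6) = 0.118523
u2 = 2.600000 − 0.118523·(2.600000 − 2.700000) / (0.118523 − (-0.143621)) = 2.600000 − (-0.011852)/(0.262144) = 2.645213

2.6452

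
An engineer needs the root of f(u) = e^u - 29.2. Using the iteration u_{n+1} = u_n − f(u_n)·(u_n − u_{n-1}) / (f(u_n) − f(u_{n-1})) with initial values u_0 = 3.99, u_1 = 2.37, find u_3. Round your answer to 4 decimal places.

3.5701

f(3.99) = 24.854889, f(2.37) = -18.502608
u_2 = 2.370000 − (-18.502608)·(2.370000 − 3.990000) / (-18.502608 − 24.854889) = 2.370000 − (29.974224)/(-43.357497) = 3.061327
f(3.061327) = -7.844114
u_3 = 3.061327 − (-7.844114)·(3.061327 − 2.370000) / (-7.844114 − (-18.502608)) = 3.061327 − (-5.422851)/(10.658493) = 3.570110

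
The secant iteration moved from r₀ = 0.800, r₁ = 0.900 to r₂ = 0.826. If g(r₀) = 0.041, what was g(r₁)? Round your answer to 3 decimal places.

-0.117

The secant line through (0.800, 0.041) and (0.900, g(r₁)) crosses zero at r₂ = 0.826.
So (0.800, 0.041), (0.900, g(r₁)), (0.826, 0) are collinear:
g(r₁) = 0.041 · (0.900 − 0.826) / (0.800 − 0.826) = 0.041 · (0.07400)/(-0.02600) = -0.11669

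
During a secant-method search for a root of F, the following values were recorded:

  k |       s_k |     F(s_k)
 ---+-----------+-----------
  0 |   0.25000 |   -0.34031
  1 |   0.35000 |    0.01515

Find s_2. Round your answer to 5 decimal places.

0.34574

s_2 = 0.35000 − 0.01515·(0.35000 − 0.25000) / (0.01515 − (-0.34031))
   = 0.35000 − (0.0015150)/(0.3554600) = 0.3457379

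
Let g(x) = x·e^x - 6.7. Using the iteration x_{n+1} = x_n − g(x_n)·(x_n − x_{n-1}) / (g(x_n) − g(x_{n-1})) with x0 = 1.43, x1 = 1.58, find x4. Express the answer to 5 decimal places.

g(1.43) = -0.7244602, g(1.58) = 0.9708302
x2 = 1.5800000 − 0.9708302·(1.5800000 − 1.4300000) / (0.9708302 − (-0.7244602)) = 1.5800000 − (0.1456245)/(1.6952903) = 1.4941005
g(1.4941005) = -0.0432930
x3 = 1.4941005 − (-0.0432930)·(1.4941005 − 1.5800000) / (-0.0432930 − 0.9708302) = 1.4941005 − (0.0037188)/(-1.0141232) = 1.4977676
g(1.4977676) = -0.0024397
x4 = 1.4977676 − (-0.0024397)·(1.4977676 − 1.4941005) / (-0.0024397 − (-0.0432930)) = 1.4977676 − (-0.0000089)/(0.0408533) = 1.4979866

1.49799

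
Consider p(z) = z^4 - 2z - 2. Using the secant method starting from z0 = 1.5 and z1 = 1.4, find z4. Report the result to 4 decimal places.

p(1.5) = 0.062500, p(1.4) = -0.958400
z2 = 1.400000 − (-0.958400)·(1.400000 − 1.500000) / (-0.958400 − 0.062500) = 1.400000 − (0.095840)/(-1.020900) = 1.493878
p(1.493878) = -0.007399
z3 = 1.493878 − (-0.007399)·(1.493878 − 1.400000) / (-0.007399 − (-0.958400)) = 1.493878 − (-0.000695)/(0.951001) = 1.494608
p(1.494608) = 0.000887
z4 = 1.494608 − 0.000887·(1.494608 − 1.493878) / (0.000887 − (-0.007399)) = 1.494608 − (0.000001)/(0.008286) = 1.494530

1.4945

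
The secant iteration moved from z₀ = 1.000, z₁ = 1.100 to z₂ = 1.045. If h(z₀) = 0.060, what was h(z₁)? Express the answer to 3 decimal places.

The secant line through (1.000, 0.060) and (1.100, h(z₁)) crosses zero at z₂ = 1.045.
So (1.000, 0.060), (1.100, h(z₁)), (1.045, 0) are collinear:
h(z₁) = 0.060 · (1.100 − 1.045) / (1.000 − 1.045) = 0.060 · (0.05500)/(-0.04500) = -0.07333

-0.073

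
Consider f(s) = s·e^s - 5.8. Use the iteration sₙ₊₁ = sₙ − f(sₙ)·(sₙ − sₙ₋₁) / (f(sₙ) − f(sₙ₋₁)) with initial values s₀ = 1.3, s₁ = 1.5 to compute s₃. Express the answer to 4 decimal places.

1.4121

f(1.3) = -1.029914, f(1.5) = 0.922534
s₂ = 1.500000 − 0.922534·(1.500000 − 1.300000) / (0.922534 − (-1.029914)) = 1.500000 − (0.184507)/(1.952448) = 1.405500
f(1.405500) = -0.068984
s₃ = 1.405500 − (-0.068984)·(1.405500 − 1.500000) / (-0.068984 − 0.922534) = 1.405500 − (0.006519)/(-0.991518) = 1.412075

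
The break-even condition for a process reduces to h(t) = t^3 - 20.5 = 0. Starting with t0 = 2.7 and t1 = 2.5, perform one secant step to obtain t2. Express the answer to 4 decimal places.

h(2.7) = -0.817000, h(2.5) = -4.875000
t2 = 2.500000 − (-4.875000)·(2.500000 − 2.700000) / (-4.875000 − (-0.817000)) = 2.500000 − (0.975000)/(-4.058000) = 2.740266

2.7403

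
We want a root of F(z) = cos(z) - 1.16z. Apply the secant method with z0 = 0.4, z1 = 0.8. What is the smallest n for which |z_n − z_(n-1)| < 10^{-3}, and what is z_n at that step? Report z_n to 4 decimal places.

F(0.4) = 0.457061, F(0.8) = -0.231293
z2 = 0.800000 − (-0.231293)·(0.400000)/(-0.688354) = 0.665596;  |Δ| = 0.134404
F(0.665596) = 0.014457
z3 = 0.665596 − 0.014457·(-0.134404)/(0.245750) = 0.673503;  |Δ| = 0.007907
F(0.673503) = 0.000378
z4 = 0.673503 − 0.000378·(0.007907)/(-0.014079) = 0.673715;  |Δ| = 0.000212
|z4 − z3| = 0.000212 < 10^{-3}

n = 4, z_n = 0.6737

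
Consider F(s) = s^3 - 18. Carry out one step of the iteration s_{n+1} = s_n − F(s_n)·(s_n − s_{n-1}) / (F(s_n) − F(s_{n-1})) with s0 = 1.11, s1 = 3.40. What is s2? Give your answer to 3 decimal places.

2.114

F(1.11) = -16.63237, F(3.40) = 21.30400
s2 = 3.40000 − 21.30400·(3.40000 − 1.11000) / (21.30400 − (-16.63237)) = 3.40000 − (48.78616)/(37.93637) = 2.11400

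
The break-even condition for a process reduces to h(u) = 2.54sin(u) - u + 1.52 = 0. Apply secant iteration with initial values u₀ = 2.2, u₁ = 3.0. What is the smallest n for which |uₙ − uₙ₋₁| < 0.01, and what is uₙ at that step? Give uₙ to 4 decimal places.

h(2.2) = 1.373581, h(3.0) = -1.121555
u₂ = 3.000000 − (-1.121555)·(0.800000)/(-2.495136) = 2.640403;  |Δ| = 0.359597
h(2.640403) = 0.099990
u₃ = 2.640403 − 0.099990·(-0.359597)/(1.221545) = 2.669838;  |Δ| = 0.029435
h(2.669838) = 0.004466
u₄ = 2.669838 − 0.004466·(0.029435)/(-0.095523) = 2.671214;  |Δ| = 0.001376
|u₄ − u₃| = 0.001376 < 0.01

n = 4, uₙ = 2.6712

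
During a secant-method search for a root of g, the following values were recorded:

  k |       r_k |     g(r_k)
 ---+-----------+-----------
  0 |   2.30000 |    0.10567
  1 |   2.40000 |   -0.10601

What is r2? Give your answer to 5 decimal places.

2.34992

r2 = 2.40000 − (-0.10601)·(2.40000 − 2.30000) / (-0.10601 − 0.10567)
   = 2.40000 − (-0.0106010)/(-0.2116800) = 2.3499197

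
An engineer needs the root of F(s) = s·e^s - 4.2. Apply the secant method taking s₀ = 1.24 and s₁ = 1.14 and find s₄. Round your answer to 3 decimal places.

1.229

F(1.24) = 0.08496, F(1.14) = -0.63548
s₂ = 1.14000 − (-0.63548)·(1.14000 − 1.24000) / (-0.63548 − 0.08496) = 1.14000 − (0.06355)/(-0.72044) = 1.22821
F(1.22821) = -0.00555
s₃ = 1.22821 − (-0.00555)·(1.22821 − 1.14000) / (-0.00555 − (-0.63548)) = 1.22821 − (-0.00049)/(0.62994) = 1.22898
F(1.22898) = 0.00037
s₄ = 1.22898 − 0.00037·(1.22898 − 1.22821) / (0.00037 − (-0.00555)) = 1.22898 − (0.00000)/(0.00591) = 1.22894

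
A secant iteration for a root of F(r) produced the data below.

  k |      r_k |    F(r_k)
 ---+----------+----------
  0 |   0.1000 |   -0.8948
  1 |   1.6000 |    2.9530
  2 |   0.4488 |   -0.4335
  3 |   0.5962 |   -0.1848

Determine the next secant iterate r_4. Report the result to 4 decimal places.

r_4 = 0.5962 − (-0.1848)·(0.5962 − 0.4488) / (-0.1848 − (-0.4335))
   = 0.5962 − (-0.027240)/(0.248700) = 0.705728

0.7057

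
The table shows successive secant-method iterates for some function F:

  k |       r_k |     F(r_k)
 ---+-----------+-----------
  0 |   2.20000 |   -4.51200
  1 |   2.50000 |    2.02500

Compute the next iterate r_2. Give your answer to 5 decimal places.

2.40707

r_2 = 2.50000 − 2.02500·(2.50000 − 2.20000) / (2.02500 − (-4.51200))
   = 2.50000 − (0.6075000)/(6.5370000) = 2.4070675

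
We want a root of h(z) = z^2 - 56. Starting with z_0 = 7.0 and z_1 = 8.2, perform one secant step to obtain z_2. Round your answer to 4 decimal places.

7.4605

h(7.0) = -7.000000, h(8.2) = 11.240000
z_2 = 8.200000 − 11.240000·(8.200000 − 7.000000) / (11.240000 − (-7.000000)) = 8.200000 − (13.488000)/(18.240000) = 7.460526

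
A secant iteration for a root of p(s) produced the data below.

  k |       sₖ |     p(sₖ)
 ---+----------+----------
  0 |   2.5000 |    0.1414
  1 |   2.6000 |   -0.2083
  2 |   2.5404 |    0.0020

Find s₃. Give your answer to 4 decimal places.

2.5410

s₃ = 2.5404 − 0.0020·(2.5404 − 2.6000) / (0.0020 − (-0.2083))
   = 2.5404 − (-0.000119)/(0.210300) = 2.540967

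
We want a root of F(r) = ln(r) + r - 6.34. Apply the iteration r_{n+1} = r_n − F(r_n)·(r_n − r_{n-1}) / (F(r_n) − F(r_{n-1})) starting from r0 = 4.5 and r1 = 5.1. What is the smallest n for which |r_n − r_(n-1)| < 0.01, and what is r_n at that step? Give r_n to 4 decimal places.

F(4.5) = -0.335923, F(5.1) = 0.389241
r2 = 5.100000 − 0.389241·(0.600000)/(0.725163) = 4.777942;  |Δ| = 0.322058
F(4.777942) = 0.001952
r3 = 4.777942 − 0.001952·(-0.322058)/(-0.387288) = 4.776319;  |Δ| = 0.001624
|r3 − r2| = 0.001624 < 0.01

n = 3, r_n = 4.7763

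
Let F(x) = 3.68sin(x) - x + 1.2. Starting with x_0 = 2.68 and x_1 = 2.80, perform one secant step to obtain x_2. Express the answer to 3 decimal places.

F(2.68) = 0.15898, F(2.80) = -0.36724
x_2 = 2.80000 − (-0.36724)·(2.80000 − 2.68000) / (-0.36724 − 0.15898) = 2.80000 − (-0.04407)/(-0.52622) = 2.71625

2.716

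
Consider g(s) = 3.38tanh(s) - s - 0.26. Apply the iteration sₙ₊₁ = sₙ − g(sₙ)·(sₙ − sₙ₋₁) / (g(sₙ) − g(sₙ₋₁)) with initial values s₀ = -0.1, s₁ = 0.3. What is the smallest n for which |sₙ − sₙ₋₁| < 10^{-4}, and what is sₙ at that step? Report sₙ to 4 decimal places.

g(-0.1) = -0.496878, g(0.3) = 0.424637
s₂ = 0.300000 − 0.424637·(0.400000)/(0.921514) = 0.115679;  |Δ| = 0.184321
g(0.115679) = 0.013581
s₃ = 0.115679 − 0.013581·(-0.184321)/(-0.411056) = 0.109589;  |Δ| = 0.006090
g(0.109589) = -0.000654
s₄ = 0.109589 − (-0.000654)·(-0.006090)/(-0.014235) = 0.109869;  |Δ| = 0.000280
g(0.109869) = 0.000001
s₅ = 0.109869 − 0.000001·(0.000280)/(0.000654) = 0.109869;  |Δ| = 0.000000
|s₅ − s₄| = 0.000000 < 10^{-4}

n = 5, sₙ = 0.1099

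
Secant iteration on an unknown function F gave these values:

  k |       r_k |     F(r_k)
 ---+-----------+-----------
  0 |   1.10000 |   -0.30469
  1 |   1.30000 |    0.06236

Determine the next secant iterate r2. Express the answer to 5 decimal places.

r2 = 1.30000 − 0.06236·(1.30000 − 1.10000) / (0.06236 − (-0.30469))
   = 1.30000 − (0.0124720)/(0.3670500) = 1.2660210

1.26602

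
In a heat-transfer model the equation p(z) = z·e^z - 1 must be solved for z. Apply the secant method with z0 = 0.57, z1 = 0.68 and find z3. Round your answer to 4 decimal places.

p(0.57) = 0.007912, p(0.68) = 0.342237
z2 = 0.680000 − 0.342237·(0.680000 − 0.570000) / (0.342237 − 0.007912) = 0.680000 − (0.037646)/(0.334325) = 0.567397
p(0.567397) = 0.000700
z3 = 0.567397 − 0.000700·(0.567397 − 0.680000) / (0.000700 − 0.342237) = 0.567397 − (-0.000079)/(-0.341536) = 0.567166

0.5672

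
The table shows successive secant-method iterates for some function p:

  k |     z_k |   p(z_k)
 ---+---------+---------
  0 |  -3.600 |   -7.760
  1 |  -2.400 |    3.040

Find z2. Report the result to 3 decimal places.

-2.738

z2 = -2.400 − 3.040·(-2.400 − (-3.600)) / (3.040 − (-7.760))
   = -2.400 − (3.64800)/(10.80000) = -2.73778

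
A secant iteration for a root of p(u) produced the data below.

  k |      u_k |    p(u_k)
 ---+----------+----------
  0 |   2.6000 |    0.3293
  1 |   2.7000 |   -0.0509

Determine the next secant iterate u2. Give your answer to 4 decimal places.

u2 = 2.7000 − (-0.0509)·(2.7000 − 2.6000) / (-0.0509 − 0.3293)
   = 2.7000 − (-0.005090)/(-0.380200) = 2.686612

2.6866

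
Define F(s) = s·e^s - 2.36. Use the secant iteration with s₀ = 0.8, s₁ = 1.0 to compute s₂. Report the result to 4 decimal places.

F(0.8) = -0.579567, F(1.0) = 0.358282
s₂ = 1.000000 − 0.358282·(1.000000 − 0.800000) / (0.358282 − (-0.579567)) = 1.000000 − (0.071656)/(0.937849) = 0.923595

0.9236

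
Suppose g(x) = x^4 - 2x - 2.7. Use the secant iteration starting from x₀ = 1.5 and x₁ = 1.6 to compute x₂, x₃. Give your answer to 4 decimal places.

1.5494, 1.5520

g(1.5) = -0.637500, g(1.6) = 0.653600
x₂ = 1.600000 − 0.653600·(1.600000 − 1.500000) / (0.653600 − (-0.637500)) = 1.600000 − (0.065360)/(1.291100) = 1.549377
g(1.549377) = -0.036028
x₃ = 1.549377 − (-0.036028)·(1.549377 − 1.600000) / (-0.036028 − 0.653600) = 1.549377 − (0.001824)/(-0.689628) = 1.552021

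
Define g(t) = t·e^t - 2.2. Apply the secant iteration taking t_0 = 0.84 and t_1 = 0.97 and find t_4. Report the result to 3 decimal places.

0.897

g(0.84) = -0.25425, g(0.97) = 0.35881
t_2 = 0.97000 − 0.35881·(0.97000 − 0.84000) / (0.35881 − (-0.25425)) = 0.97000 − (0.04664)/(0.61306) = 0.89391
g(0.89391) = -0.01466
t_3 = 0.89391 − (-0.01466)·(0.89391 − 0.97000) / (-0.01466 − 0.35881) = 0.89391 − (0.00112)/(-0.37347) = 0.89690
g(0.89690) = -0.00080
t_4 = 0.89690 − (-0.00080)·(0.89690 − 0.89391) / (-0.00080 − (-0.01466)) = 0.89690 − (0.00000)/(0.01386) = 0.89707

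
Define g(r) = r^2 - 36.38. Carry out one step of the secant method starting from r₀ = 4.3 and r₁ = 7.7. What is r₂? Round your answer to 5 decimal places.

5.79083

g(4.3) = -17.8900000, g(7.7) = 22.9100000
r₂ = 7.7000000 − 22.9100000·(7.7000000 − 4.3000000) / (22.9100000 − (-17.8900000)) = 7.7000000 − (77.8940000)/(40.8000000) = 5.7908333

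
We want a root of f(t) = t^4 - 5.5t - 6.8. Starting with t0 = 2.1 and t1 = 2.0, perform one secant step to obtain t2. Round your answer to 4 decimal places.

f(2.1) = 1.098100, f(2.0) = -1.800000
t2 = 2.000000 − (-1.800000)·(2.000000 − 2.100000) / (-1.800000 − 1.098100) = 2.000000 − (0.180000)/(-2.898100) = 2.062110

2.0621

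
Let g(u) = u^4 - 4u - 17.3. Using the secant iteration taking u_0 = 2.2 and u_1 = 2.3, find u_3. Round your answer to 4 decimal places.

g(2.2) = -2.674400, g(2.3) = 1.484100
u_2 = 2.300000 − 1.484100·(2.300000 − 2.200000) / (1.484100 − (-2.674400)) = 2.300000 − (0.148410)/(4.158500) = 2.264312
g(2.264312) = -0.070018
u_3 = 2.264312 − (-0.070018)·(2.264312 − 2.300000) / (-0.070018 − 1.484100) = 2.264312 − (0.002499)/(-1.554118) = 2.265920

2.2659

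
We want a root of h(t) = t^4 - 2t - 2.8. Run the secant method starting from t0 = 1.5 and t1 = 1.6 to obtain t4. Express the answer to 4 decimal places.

h(1.5) = -0.737500, h(1.6) = 0.553600
t2 = 1.600000 − 0.553600·(1.600000 − 1.500000) / (0.553600 − (-0.737500)) = 1.600000 − (0.055360)/(1.291100) = 1.557122
h(1.557122) = -0.035421
t3 = 1.557122 − (-0.035421)·(1.557122 − 1.600000) / (-0.035421 − 0.553600) = 1.557122 − (0.001519)/(-0.589021) = 1.559700
h(1.559700) = -0.001541
t4 = 1.559700 − (-0.001541)·(1.559700 − 1.557122) / (-0.001541 − (-0.035421)) = 1.559700 − (-0.000004)/(0.033879) = 1.559818

1.5598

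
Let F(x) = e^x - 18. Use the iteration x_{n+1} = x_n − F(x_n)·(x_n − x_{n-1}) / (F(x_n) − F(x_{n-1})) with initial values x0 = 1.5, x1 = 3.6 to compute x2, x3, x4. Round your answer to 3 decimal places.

2.384, 2.722, 2.938

F(1.5) = -13.51831, F(3.6) = 18.59823
x2 = 3.60000 − 18.59823·(3.60000 − 1.50000) / (18.59823 − (-13.51831)) = 3.60000 − (39.05629)/(32.11655) = 2.38392
F(2.38392) = -7.15266
x3 = 2.38392 − (-7.15266)·(2.38392 − 3.60000) / (-7.15266 − 18.59823) = 2.38392 − (8.69821)/(-25.75089) = 2.72170
F(2.72170) = -2.79381
x4 = 2.72170 − (-2.79381)·(2.72170 − 2.38392) / (-2.79381 − (-7.15266)) = 2.72170 − (-0.94370)/(4.35885) = 2.93820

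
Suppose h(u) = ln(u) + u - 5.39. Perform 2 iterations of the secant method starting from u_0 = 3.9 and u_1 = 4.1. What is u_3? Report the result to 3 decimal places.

4.003

h(3.9) = -0.12902, h(4.1) = 0.12099
u_2 = 4.10000 − 0.12099·(4.10000 − 3.90000) / (0.12099 − (-0.12902)) = 4.10000 − (0.02420)/(0.25001) = 4.00321
h(4.00321) = 0.00031
u_3 = 4.00321 − 0.00031·(4.00321 − 4.10000) / (0.00031 − 0.12099) = 4.00321 − (-0.00003)/(-0.12067) = 4.00296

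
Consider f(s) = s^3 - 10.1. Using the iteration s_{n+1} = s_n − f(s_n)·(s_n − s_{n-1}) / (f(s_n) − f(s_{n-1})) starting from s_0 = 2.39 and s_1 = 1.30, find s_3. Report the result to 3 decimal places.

2.222

f(2.39) = 3.55192, f(1.30) = -7.90300
s_2 = 1.30000 − (-7.90300)·(1.30000 − 2.39000) / (-7.90300 − 3.55192) = 1.30000 − (8.61427)/(-11.45492) = 2.05201
f(2.05201) = -1.45945
s_3 = 2.05201 − (-1.45945)·(2.05201 − 1.30000) / (-1.45945 − (-7.90300)) = 2.05201 − (-1.09753)/(6.44355) = 2.22234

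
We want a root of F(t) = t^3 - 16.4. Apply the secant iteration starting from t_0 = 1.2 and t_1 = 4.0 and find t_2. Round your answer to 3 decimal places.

1.860

F(1.2) = -14.67200, F(4.0) = 47.60000
t_2 = 4.00000 − 47.60000·(4.00000 − 1.20000) / (47.60000 − (-14.67200)) = 4.00000 − (133.28000)/(62.27200) = 1.85971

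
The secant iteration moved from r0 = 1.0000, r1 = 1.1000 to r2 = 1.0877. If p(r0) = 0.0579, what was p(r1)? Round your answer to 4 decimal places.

The secant line through (1.0000, 0.0579) and (1.1000, p(r1)) crosses zero at r2 = 1.0877.
So (1.0000, 0.0579), (1.1000, p(r1)), (1.0877, 0) are collinear:
p(r1) = 0.0579 · (1.1000 − 1.0877) / (1.0000 − 1.0877) = 0.0579 · (0.012300)/(-0.087700) = -0.008121

-0.0081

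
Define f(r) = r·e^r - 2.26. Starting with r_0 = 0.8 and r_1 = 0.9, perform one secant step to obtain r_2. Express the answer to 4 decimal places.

f(0.8) = -0.479567, f(0.9) = -0.046357
r_2 = 0.900000 − (-0.046357)·(0.900000 − 0.800000) / (-0.046357 − (-0.479567)) = 0.900000 − (-0.004636)/(0.433210) = 0.910701

0.9107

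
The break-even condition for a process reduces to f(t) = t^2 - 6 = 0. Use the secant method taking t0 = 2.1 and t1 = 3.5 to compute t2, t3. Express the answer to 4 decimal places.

f(2.1) = -1.590000, f(3.5) = 6.250000
t2 = 3.500000 − 6.250000·(3.500000 − 2.100000) / (6.250000 − (-1.590000)) = 3.500000 − (8.750000)/(7.840000) = 2.383929
f(2.383929) = -0.316885
t3 = 2.383929 − (-0.316885)·(2.383929 − 3.500000) / (-0.316885 − 6.250000) = 2.383929 − (0.353666)/(-6.566885) = 2.437785

2.3839, 2.4378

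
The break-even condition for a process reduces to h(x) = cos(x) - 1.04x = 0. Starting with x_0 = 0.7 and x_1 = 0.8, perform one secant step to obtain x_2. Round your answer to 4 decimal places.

h(0.7) = 0.036842, h(0.8) = -0.135293
x_2 = 0.800000 − (-0.135293)·(0.800000 − 0.700000) / (-0.135293 − 0.036842) = 0.800000 − (-0.013529)/(-0.172135) = 0.721403

0.7214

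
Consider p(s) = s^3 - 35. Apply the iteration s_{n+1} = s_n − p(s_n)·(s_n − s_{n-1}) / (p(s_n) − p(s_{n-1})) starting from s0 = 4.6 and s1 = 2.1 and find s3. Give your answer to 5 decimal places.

3.50141

p(4.6) = 62.3360000, p(2.1) = -25.7390000
s2 = 2.1000000 − (-25.7390000)·(2.1000000 − 4.6000000) / (-25.7390000 − 62.3360000) = 2.1000000 − (64.3475000)/(-88.0750000) = 2.8305989
p(2.8305989) = -12.3204199
s3 = 2.8305989 − (-12.3204199)·(2.8305989 − 2.1000000) / (-12.3204199 − (-25.7390000)) = 2.8305989 − (-9.0012855)/(13.4185801) = 3.5014065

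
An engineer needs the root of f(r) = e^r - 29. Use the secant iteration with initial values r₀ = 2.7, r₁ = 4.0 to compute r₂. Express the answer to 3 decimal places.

f(2.7) = -14.12027, f(4.0) = 25.59815
r₂ = 4.00000 − 25.59815·(4.00000 − 2.70000) / (25.59815 − (-14.12027)) = 4.00000 − (33.27760)/(39.71842) = 3.16216

3.162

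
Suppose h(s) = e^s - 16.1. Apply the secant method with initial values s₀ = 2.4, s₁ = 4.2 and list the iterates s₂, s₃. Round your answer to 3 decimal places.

h(2.4) = -5.07682, h(4.2) = 50.58633
s₂ = 4.20000 − 50.58633·(4.20000 − 2.40000) / (50.58633 − (-5.07682)) = 4.20000 − (91.05540)/(55.66315) = 2.56417
h(2.56417) = -3.11011
s₃ = 2.56417 − (-3.11011)·(2.56417 − 4.20000) / (-3.11011 − 50.58633) = 2.56417 − (5.08761)/(-53.69644) = 2.65892

2.564, 2.659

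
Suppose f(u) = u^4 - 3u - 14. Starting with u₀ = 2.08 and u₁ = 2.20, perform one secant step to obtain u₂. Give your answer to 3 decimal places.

2.122

f(2.08) = -1.52226, f(2.20) = 2.82560
u₂ = 2.20000 − 2.82560·(2.20000 − 2.08000) / (2.82560 − (-1.52226)) = 2.20000 − (0.33907)/(4.34786) = 2.12201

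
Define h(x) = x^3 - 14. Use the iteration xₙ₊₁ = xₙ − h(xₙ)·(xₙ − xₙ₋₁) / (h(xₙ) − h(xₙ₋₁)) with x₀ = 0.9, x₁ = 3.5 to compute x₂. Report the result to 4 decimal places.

h(0.9) = -13.271000, h(3.5) = 28.875000
x₂ = 3.500000 − 28.875000·(3.500000 − 0.900000) / (28.875000 − (-13.271000)) = 3.500000 − (75.075000)/(42.146000) = 1.718692

1.7187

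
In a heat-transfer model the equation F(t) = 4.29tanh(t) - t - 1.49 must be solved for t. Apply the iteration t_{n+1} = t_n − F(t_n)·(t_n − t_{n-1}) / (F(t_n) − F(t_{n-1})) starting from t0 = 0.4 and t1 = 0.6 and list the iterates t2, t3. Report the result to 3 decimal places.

F(0.4) = -0.26002, F(0.6) = 0.21394
t2 = 0.60000 − 0.21394·(0.60000 − 0.40000) / (0.21394 − (-0.26002)) = 0.60000 − (0.04279)/(0.47396) = 0.50972
F(0.50972) = 0.01541
t3 = 0.50972 − 0.01541·(0.50972 − 0.60000) / (0.01541 − 0.21394) = 0.50972 − (-0.00139)/(-0.19853) = 0.50271

0.510, 0.503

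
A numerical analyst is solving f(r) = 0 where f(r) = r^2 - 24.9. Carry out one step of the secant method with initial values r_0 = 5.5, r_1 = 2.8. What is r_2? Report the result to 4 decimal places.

4.8554

f(5.5) = 5.350000, f(2.8) = -17.060000
r_2 = 2.800000 − (-17.060000)·(2.800000 − 5.500000) / (-17.060000 − 5.350000) = 2.800000 − (46.062000)/(-22.410000) = 4.855422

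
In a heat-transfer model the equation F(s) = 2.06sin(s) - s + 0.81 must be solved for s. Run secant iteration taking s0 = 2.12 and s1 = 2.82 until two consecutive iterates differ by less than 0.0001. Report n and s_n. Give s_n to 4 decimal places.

n = 5, s_n = 2.3193

F(2.12) = 0.447057, F(2.82) = -1.358879
s2 = 2.820000 − (-1.358879)·(0.700000)/(-1.805937) = 2.293284;  |Δ| = 0.526716
F(2.293284) = 0.062052
s3 = 2.293284 − 0.062052·(-0.526716)/(1.420931) = 2.316286;  |Δ| = 0.023002
F(2.316286) = 0.007312
s4 = 2.316286 − 0.007312·(0.023002)/(-0.054740) = 2.319358;  |Δ| = 0.003072
F(2.319358) = -0.000061
s5 = 2.319358 − (-0.000061)·(0.003072)/(-0.007373) = 2.319333;  |Δ| = 0.000025
|s5 − s4| = 0.000025 < 0.0001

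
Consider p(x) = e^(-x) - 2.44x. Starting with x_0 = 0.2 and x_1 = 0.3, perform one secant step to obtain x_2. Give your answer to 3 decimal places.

p(0.2) = 0.33073, p(0.3) = 0.00882
x_2 = 0.30000 − 0.00882·(0.30000 − 0.20000) / (0.00882 − 0.33073) = 0.30000 − (0.00088)/(-0.32191) = 0.30274

0.303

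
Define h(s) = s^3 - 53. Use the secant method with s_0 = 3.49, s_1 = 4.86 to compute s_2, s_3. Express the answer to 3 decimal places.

h(3.49) = -10.49145, h(4.86) = 61.79126
s_2 = 4.86000 − 61.79126·(4.86000 − 3.49000) / (61.79126 − (-10.49145)) = 4.86000 − (84.65402)/(72.28271) = 3.68885
h(3.68885) = -2.80362
s_3 = 3.68885 − (-2.80362)·(3.68885 − 4.86000) / (-2.80362 − 61.79126) = 3.68885 − (3.28347)/(-64.59488) = 3.73968

3.689, 3.740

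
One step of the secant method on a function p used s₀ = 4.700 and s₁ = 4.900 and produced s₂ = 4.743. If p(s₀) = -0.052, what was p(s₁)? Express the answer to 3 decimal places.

The secant line through (4.700, -0.052) and (4.900, p(s₁)) crosses zero at s₂ = 4.743.
So (4.700, -0.052), (4.900, p(s₁)), (4.743, 0) are collinear:
p(s₁) = -0.052 · (4.900 − 4.743) / (4.700 − 4.743) = -0.052 · (0.15700)/(-0.04300) = 0.18986

0.190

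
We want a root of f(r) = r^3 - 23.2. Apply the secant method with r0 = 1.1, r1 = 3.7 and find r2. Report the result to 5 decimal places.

2.25282

f(1.1) = -21.8690000, f(3.7) = 27.4530000
r2 = 3.7000000 − 27.4530000·(3.7000000 − 1.1000000) / (27.4530000 − (-21.8690000)) = 3.7000000 − (71.3778000)/(49.3220000) = 2.2528202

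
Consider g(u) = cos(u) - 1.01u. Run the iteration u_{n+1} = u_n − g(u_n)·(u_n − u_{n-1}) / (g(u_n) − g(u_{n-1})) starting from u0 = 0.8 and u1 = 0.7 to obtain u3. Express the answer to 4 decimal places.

g(0.8) = -0.111293, g(0.7) = 0.057842
u2 = 0.700000 − 0.057842·(0.700000 − 0.800000) / (0.057842 − (-0.111293)) = 0.700000 − (-0.005784)/(0.169135) = 0.734199
g(0.734199) = 0.000827
u3 = 0.734199 − 0.000827·(0.734199 − 0.700000) / (0.000827 − 0.057842) = 0.734199 − (0.000028)/(-0.057015) = 0.734695

0.7347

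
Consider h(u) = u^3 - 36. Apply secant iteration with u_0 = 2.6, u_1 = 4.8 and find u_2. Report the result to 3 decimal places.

h(2.6) = -18.42400, h(4.8) = 74.59200
u_2 = 4.80000 − 74.59200·(4.80000 − 2.60000) / (74.59200 − (-18.42400)) = 4.80000 − (164.10240)/(93.01600) = 3.03576

3.036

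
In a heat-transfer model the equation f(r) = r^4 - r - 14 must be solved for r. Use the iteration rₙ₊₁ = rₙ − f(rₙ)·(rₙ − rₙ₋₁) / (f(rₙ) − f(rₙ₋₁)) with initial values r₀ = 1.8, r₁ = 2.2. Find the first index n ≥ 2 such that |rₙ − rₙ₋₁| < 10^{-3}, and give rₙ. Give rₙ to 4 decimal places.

f(1.8) = -5.302400, f(2.2) = 7.225600
r₂ = 2.200000 − 7.225600·(0.400000)/(12.528000) = 1.969298;  |Δ| = 0.230702
f(1.969298) = -0.929383
r₃ = 1.969298 − (-0.929383)·(-0.230702)/(-8.154983) = 1.995590;  |Δ| = 0.026292
f(1.995590) = -0.136257
r₄ = 1.995590 − (-0.136257)·(0.026292)/(0.793125) = 2.000106;  |Δ| = 0.004517
f(2.000106) = 0.003301
r₅ = 2.000106 − 0.003301·(0.004517)/(0.139558) = 2.000000;  |Δ| = 0.000107
|r₅ − r₄| = 0.000107 < 10^{-3}

n = 5, rₙ = 2.0000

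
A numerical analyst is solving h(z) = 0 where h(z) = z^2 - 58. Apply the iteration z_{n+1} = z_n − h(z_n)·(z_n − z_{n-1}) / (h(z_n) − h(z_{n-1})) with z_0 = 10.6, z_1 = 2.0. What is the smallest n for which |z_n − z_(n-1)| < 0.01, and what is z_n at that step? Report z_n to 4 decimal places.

h(10.6) = 54.360000, h(2.0) = -54.000000
z_2 = 2.000000 − (-54.000000)·(-8.600000)/(-108.360000) = 6.285714;  |Δ| = 4.285714
h(6.285714) = -18.489796
z_3 = 6.285714 − (-18.489796)·(4.285714)/(35.510204) = 8.517241;  |Δ| = 2.231527
h(8.517241) = 14.543401
z_4 = 8.517241 − 14.543401·(2.231527)/(33.033197) = 7.534775;  |Δ| = 0.982466
h(7.534775) = -1.227160
z_5 = 7.534775 − (-1.227160)·(-0.982466)/(-15.770561) = 7.611224;  |Δ| = 0.076449
h(7.611224) = -0.069264
z_6 = 7.611224 − (-0.069264)·(0.076449)/(1.157896) = 7.615797;  |Δ| = 0.004573
|z_6 − z_5| = 0.004573 < 0.01

n = 6, z_n = 7.6158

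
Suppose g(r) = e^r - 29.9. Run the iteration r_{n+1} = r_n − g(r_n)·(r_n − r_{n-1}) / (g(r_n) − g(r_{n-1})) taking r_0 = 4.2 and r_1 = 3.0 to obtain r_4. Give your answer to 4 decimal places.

g(4.2) = 36.786331, g(3.0) = -9.814463
r_2 = 3.000000 − (-9.814463)·(3.000000 − 4.200000) / (-9.814463 − 36.786331) = 3.000000 − (11.777356)/(-46.600794) = 3.252729
g(3.252729) = -4.039191
r_3 = 3.252729 − (-4.039191)·(3.252729 − 3.000000) / (-4.039191 − (-9.814463)) = 3.252729 − (-1.020819)/(5.775272) = 3.429486
g(3.429486) = 0.960763
r_4 = 3.429486 − 0.960763·(3.429486 − 3.252729) / (0.960763 − (-4.039191)) = 3.429486 − (0.169822)/(4.999955) = 3.395521

3.3955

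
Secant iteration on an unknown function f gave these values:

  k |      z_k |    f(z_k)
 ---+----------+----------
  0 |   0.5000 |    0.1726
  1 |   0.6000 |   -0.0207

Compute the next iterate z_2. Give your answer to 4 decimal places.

0.5893

z_2 = 0.6000 − (-0.0207)·(0.6000 − 0.5000) / (-0.0207 − 0.1726)
   = 0.6000 − (-0.002070)/(-0.193300) = 0.589291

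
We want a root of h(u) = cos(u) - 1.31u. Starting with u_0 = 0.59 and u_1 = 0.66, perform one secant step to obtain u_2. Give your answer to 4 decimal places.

0.6206

h(0.59) = 0.058041, h(0.66) = -0.074608
u_2 = 0.660000 − (-0.074608)·(0.660000 − 0.590000) / (-0.074608 − 0.058041) = 0.660000 − (-0.005223)/(-0.132648) = 0.620629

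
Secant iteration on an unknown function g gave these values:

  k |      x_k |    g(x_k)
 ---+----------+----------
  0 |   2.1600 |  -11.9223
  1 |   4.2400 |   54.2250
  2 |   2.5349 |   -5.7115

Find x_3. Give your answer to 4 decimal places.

x_3 = 2.5349 − (-5.7115)·(2.5349 − 4.2400) / (-5.7115 − 54.2250)
   = 2.5349 − (9.738679)/(-59.936500) = 2.697383

2.6974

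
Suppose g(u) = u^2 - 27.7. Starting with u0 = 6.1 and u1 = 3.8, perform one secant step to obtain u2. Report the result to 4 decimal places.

5.1394

g(6.1) = 9.510000, g(3.8) = -13.260000
u2 = 3.800000 − (-13.260000)·(3.800000 − 6.100000) / (-13.260000 − 9.510000) = 3.800000 − (30.498000)/(-22.770000) = 5.139394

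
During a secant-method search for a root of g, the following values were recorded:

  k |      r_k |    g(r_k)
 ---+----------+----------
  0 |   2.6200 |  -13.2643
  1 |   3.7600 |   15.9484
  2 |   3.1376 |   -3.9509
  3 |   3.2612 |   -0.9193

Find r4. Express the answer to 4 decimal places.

3.2987

r4 = 3.2612 − (-0.9193)·(3.2612 − 3.1376) / (-0.9193 − (-3.9509))
   = 3.2612 − (-0.113625)/(3.031600) = 3.298680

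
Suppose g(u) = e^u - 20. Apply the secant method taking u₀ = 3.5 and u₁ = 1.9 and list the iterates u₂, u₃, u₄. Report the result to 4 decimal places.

g(3.5) = 13.115452, g(1.9) = -13.314106
u₂ = 1.900000 − (-13.314106)·(1.900000 − 3.500000) / (-13.314106 − 13.115452) = 1.900000 − (21.302569)/(-26.429558) = 2.706013
g(2.706013) = -5.030526
u₃ = 2.706013 − (-5.030526)·(2.706013 − 1.900000) / (-5.030526 − (-13.314106)) = 2.706013 − (-4.054670)/(8.283580) = 3.195496
g(3.195496) = 4.422280
u₄ = 3.195496 − 4.422280·(3.195496 − 2.706013) / (4.422280 − (-5.030526)) = 3.195496 − (2.164630)/(9.452806) = 2.966502

2.7060, 3.1955, 2.9665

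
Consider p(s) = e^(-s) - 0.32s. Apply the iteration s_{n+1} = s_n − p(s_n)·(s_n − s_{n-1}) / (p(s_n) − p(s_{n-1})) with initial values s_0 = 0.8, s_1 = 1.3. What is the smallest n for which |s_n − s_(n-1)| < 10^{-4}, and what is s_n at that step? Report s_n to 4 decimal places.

p(0.8) = 0.193329, p(1.3) = -0.143468
s_2 = 1.300000 − (-0.143468)·(0.500000)/(-0.336797) = 1.087011;  |Δ| = 0.212989
p(1.087011) = -0.010621
s_3 = 1.087011 − (-0.010621)·(-0.212989)/(0.132848) = 1.069983;  |Δ| = 0.017027
p(1.069983) = 0.000619
s_4 = 1.069983 − 0.000619·(-0.017027)/(0.011240) = 1.070922;  |Δ| = 0.000938
p(1.070922) = -0.000003
s_5 = 1.070922 − (-0.000003)·(0.000938)/(-0.000622) = 1.070918;  |Δ| = 0.000004
|s_5 − s_4| = 0.000004 < 10^{-4}

n = 5, s_n = 1.0709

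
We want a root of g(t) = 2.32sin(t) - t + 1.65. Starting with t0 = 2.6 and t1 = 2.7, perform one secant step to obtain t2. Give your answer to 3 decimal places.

g(2.6) = 0.24596, g(2.7) = -0.05848
t2 = 2.70000 − (-0.05848)·(2.70000 − 2.60000) / (-0.05848 − 0.24596) = 2.70000 − (-0.00585)/(-0.30444) = 2.68079

2.681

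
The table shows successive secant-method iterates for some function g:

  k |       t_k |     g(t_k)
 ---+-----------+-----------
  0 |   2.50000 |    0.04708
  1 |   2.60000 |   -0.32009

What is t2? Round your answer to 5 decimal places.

t2 = 2.60000 − (-0.32009)·(2.60000 − 2.50000) / (-0.32009 − 0.04708)
   = 2.60000 − (-0.0320090)/(-0.3671700) = 2.5128224

2.51282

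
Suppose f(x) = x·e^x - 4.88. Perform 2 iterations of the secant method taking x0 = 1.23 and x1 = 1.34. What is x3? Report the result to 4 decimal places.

f(1.23) = -0.671888, f(1.34) = 0.237518
x2 = 1.340000 − 0.237518·(1.340000 − 1.230000) / (0.237518 − (-0.671888)) = 1.340000 − (0.026127)/(0.909406) = 1.311270
f(1.311270) = -0.014028
x3 = 1.311270 − (-0.014028)·(1.311270 − 1.340000) / (-0.014028 − 0.237518) = 1.311270 − (0.000403)/(-0.251546) = 1.312872

1.3129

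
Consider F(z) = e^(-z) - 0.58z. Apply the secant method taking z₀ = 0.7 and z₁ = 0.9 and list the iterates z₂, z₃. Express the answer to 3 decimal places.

F(0.7) = 0.09059, F(0.9) = -0.11543
z₂ = 0.90000 − (-0.11543)·(0.90000 − 0.70000) / (-0.11543 − 0.09059) = 0.90000 − (-0.02309)/(-0.20602) = 0.78794
F(0.78794) = -0.00222
z₃ = 0.78794 − (-0.00222)·(0.78794 − 0.90000) / (-0.00222 − (-0.11543)) = 0.78794 − (0.00025)/(0.11321) = 0.78574

0.788, 0.786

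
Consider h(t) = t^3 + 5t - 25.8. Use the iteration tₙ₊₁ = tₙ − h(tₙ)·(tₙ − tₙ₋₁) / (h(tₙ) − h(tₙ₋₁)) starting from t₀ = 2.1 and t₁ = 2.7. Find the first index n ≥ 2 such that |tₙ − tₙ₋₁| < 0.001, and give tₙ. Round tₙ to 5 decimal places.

n = 5, tₙ = 2.39892

h(2.1) = -6.0390000, h(2.7) = 7.3830000
t₂ = 2.7000000 − 7.3830000·(0.6000000)/(13.4220000) = 2.3699598;  |Δ| = 0.3300402
h(2.3699598) = -0.6388261
t₃ = 2.3699598 − (-0.6388261)·(-0.3300402)/(-8.0218261) = 2.3962428;  |Δ| = 0.0262831
h(2.3962428) = -0.0596077
t₄ = 2.3962428 − (-0.0596077)·(0.0262831)/(0.5792184) = 2.3989477;  |Δ| = 0.0027048
h(2.3989477) = 0.0005618
t₅ = 2.3989477 − 0.0005618·(0.0027048)/(0.0601695) = 2.3989224;  |Δ| = 0.0000253
|t₅ − t₄| = 0.0000253 < 0.001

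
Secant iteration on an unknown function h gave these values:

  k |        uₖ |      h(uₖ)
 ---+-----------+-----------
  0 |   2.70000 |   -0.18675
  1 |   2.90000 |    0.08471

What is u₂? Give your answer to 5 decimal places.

u₂ = 2.90000 − 0.08471·(2.90000 − 2.70000) / (0.08471 − (-0.18675))
   = 2.90000 − (0.0169420)/(0.2714600) = 2.8375893

2.83759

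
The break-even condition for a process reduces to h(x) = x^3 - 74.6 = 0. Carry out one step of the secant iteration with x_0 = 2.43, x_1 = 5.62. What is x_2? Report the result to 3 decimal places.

3.608

h(2.43) = -60.25109, h(5.62) = 102.90433
x_2 = 5.62000 − 102.90433·(5.62000 − 2.43000) / (102.90433 − (-60.25109)) = 5.62000 − (328.26481)/(163.15542) = 3.60802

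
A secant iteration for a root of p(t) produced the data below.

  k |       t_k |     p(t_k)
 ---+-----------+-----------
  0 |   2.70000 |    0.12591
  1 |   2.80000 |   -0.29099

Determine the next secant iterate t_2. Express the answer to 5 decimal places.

2.73020

t_2 = 2.80000 − (-0.29099)·(2.80000 − 2.70000) / (-0.29099 − 0.12591)
   = 2.80000 − (-0.0290990)/(-0.4169000) = 2.7302015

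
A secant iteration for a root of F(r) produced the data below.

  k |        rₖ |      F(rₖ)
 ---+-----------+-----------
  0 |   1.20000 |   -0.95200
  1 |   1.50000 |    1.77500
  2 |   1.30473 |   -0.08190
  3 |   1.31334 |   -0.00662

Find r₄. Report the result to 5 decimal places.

r₄ = 1.31334 − (-0.00662)·(1.31334 − 1.30473) / (-0.00662 − (-0.08190))
   = 1.31334 − (-0.0000570)/(0.0752800) = 1.3140971

1.31410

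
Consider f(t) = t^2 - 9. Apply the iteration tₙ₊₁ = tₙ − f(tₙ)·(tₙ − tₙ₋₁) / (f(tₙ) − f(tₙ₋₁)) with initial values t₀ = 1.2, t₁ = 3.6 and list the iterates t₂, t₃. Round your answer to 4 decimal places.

2.7750, 2.9788

f(1.2) = -7.560000, f(3.6) = 3.960000
t₂ = 3.600000 − 3.960000·(3.600000 − 1.200000) / (3.960000 − (-7.560000)) = 3.600000 − (9.504000)/(11.520000) = 2.775000
f(2.775000) = -1.299375
t₃ = 2.775000 − (-1.299375)·(2.775000 − 3.600000) / (-1.299375 − 3.960000) = 2.775000 − (1.071984)/(-5.259375) = 2.978824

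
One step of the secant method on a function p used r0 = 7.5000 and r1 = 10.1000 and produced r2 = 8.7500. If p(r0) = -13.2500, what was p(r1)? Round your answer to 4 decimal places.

14.3100

The secant line through (7.5000, -13.2500) and (10.1000, p(r1)) crosses zero at r2 = 8.7500.
So (7.5000, -13.2500), (10.1000, p(r1)), (8.7500, 0) are collinear:
p(r1) = -13.2500 · (10.1000 − 8.7500) / (7.5000 − 8.7500) = -13.2500 · (1.350000)/(-1.250000) = 14.310000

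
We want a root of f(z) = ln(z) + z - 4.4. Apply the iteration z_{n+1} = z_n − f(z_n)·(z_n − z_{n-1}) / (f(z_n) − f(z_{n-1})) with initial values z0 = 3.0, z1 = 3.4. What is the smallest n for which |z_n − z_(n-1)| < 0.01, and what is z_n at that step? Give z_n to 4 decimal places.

f(3.0) = -0.301388, f(3.4) = 0.223775
z2 = 3.400000 − 0.223775·(0.400000)/(0.525163) = 3.229557;  |Δ| = 0.170443
f(3.229557) = 0.001902
z3 = 3.229557 − 0.001902·(-0.170443)/(-0.221873) = 3.228096;  |Δ| = 0.001461
|z3 − z2| = 0.001461 < 0.01

n = 3, z_n = 3.2281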